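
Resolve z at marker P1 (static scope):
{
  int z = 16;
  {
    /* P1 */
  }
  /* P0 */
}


P1's block does not declare z; resolves to the enclosing declaration at depth 0
z = 16


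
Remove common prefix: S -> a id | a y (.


Common prefix: 'a'
Factored: S -> a S', S' -> id | y (


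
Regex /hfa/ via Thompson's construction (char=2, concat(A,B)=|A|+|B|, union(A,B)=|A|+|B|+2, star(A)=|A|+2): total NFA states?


Syntax tree has 3 char leaf(s), 0 union(s), 0 star(s)
chars contribute 3×2 = 6; each union adds +2; each star adds +2
Total: 6 + 0 + 0 = 6 states


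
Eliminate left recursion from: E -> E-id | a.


Left-recursive alternatives: E-id; non-recursive: a
Introduce E': E -> aE', E' -> -idE' | ε


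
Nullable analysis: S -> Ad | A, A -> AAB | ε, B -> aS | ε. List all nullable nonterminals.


A nonterminal is nullable iff some alternative derives ε (directly, or every symbol in it is nullable)
Nullable: {A, B, S}


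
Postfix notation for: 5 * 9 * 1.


Left to right (same or higher precedence on left)
Postfix: 5 9 * 1 *


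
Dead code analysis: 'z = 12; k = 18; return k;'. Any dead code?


z is assigned but never read
Dead: 'z = 12'


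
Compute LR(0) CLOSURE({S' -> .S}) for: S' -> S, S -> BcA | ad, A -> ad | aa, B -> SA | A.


Start: S' -> .S
For each item with dot before a nonterminal B, add B -> .γ for every B-production
Closure: [S' -> .S, S -> .BcA, S -> .ad, B -> .SA, B -> .A, A -> .ad, A -> .aa]


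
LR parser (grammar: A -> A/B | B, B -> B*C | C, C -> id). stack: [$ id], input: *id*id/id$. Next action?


'id' on top is the handle for C -> id
Action: reduce (C -> id)


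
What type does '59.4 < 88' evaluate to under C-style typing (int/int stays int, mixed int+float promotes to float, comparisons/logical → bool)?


Operand types: float < int
Rule: comparison yields bool
Result type: bool


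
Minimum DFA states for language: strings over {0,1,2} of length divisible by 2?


Track length mod 2: states 0..1, accept at 0
Minimal DFA: 2 states


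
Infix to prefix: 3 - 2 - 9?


left-to-right (same/higher precedence on left): tree is (- (- 3 2) 9)
Prefix: - - 3 2 9


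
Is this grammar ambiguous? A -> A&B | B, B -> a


precedence layered via separate nonterminal B: deterministic
Unambiguous


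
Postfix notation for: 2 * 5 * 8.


Left to right (same or higher precedence on left)
Postfix: 2 5 * 8 *


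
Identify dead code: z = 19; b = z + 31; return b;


z is read by b's definition; b is returned
No dead code


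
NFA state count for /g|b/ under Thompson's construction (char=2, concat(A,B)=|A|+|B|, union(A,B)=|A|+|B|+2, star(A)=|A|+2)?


Syntax tree has 2 char leaf(s), 1 union(s), 0 star(s)
chars contribute 2×2 = 4; each union adds +2; each star adds +2
Total: 4 + 2 + 0 = 6 states


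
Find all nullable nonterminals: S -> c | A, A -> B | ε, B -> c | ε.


A nonterminal is nullable iff some alternative derives ε (directly, or every symbol in it is nullable)
Nullable: {A, B, S}


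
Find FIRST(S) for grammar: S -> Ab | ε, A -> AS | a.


Per alternative of S: FIRST(Ab) = {a}; FIRST(ε) = {ε}
FIRST(S) = {a, ε}


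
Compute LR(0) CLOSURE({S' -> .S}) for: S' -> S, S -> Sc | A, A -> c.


Start: S' -> .S
For each item with dot before a nonterminal B, add B -> .γ for every B-production
Closure: [S' -> .S, S -> .Sc, S -> .A, A -> .c]


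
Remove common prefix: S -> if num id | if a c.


Common prefix: 'if'
Factored: S -> if S', S' -> num id | a c


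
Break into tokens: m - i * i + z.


Scan left to right, longest-match per lexeme
Tokens: ID(m), OP(-), ID(i), OP(*), ID(i), OP(+), ID(z)


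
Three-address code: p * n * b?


Break into single-operator statements:
t1 = p * n
t2 = t1 * b


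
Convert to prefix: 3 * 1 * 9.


left-to-right (same/higher precedence on left): tree is (* (* 3 1) 9)
Prefix: * * 3 1 9


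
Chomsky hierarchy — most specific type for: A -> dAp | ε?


Single nonterminal LHS, but d^n p^n is not regular
Classification: Type 2 (Context-Free)


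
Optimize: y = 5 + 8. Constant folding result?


5 + 8 = 13 at compile time
Optimized: y = 13


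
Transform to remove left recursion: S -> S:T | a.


Left-recursive alternatives: S:T; non-recursive: a
Introduce S': S -> aS', S' -> :TS' | ε


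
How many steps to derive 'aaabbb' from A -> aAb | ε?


Derivation: A => aAb => aaAbb => aaaAbbb => aaabbb
Steps: 4


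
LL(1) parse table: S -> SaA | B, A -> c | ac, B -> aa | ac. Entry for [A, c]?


For [A, c]: 'c' ∈ FIRST(c)
Entry: A -> c


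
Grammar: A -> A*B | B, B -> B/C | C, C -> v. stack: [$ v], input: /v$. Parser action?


'v' on top is the handle for C -> v
Action: reduce (C -> v)


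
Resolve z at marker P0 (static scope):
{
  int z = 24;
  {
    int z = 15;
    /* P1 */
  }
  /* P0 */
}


z declared in the same block as P0
z = 24


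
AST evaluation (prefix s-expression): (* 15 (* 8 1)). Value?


Evaluate inner: (* 8 1) = 8
Evaluate root: (* 15 8) = 120
Result: 120


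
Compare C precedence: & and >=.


'>=' is relational (level 7); '&' is bitwise AND (level 5)
Higher level binds tighter
'>=' has higher precedence than '&'


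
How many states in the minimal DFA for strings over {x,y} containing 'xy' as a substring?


KMP-style automaton: 2 progress states + 1 absorbing accept = 3
Minimal DFA: 3 states


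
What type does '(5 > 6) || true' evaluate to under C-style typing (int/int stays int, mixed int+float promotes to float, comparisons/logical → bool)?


Operand types: bool || bool
Rule: logical operators take bool operands and yield bool
Result type: bool


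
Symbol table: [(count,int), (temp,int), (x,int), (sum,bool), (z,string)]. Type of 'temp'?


Lookup 'temp' → type int


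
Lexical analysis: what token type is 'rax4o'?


Pattern: letter/underscore followed by alphanumerics, not a keyword
Type: IDENTIFIER


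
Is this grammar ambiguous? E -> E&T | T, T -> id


precedence layered via separate nonterminal T: deterministic
Unambiguous


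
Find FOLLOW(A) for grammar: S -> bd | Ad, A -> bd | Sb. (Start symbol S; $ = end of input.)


$ ∈ FOLLOW(S). For each A -> αBβ: add FIRST(β)\{ε} to FOLLOW(B); if β nullable, add FOLLOW(A).
FOLLOW(A) = {d}


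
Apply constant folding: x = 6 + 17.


6 + 17 = 23 at compile time
Optimized: x = 23


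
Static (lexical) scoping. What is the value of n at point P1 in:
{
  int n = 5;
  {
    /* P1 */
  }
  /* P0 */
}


P1's block does not declare n; resolves to the enclosing declaration at depth 0
n = 5


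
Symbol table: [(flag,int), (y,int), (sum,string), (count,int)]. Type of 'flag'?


Lookup 'flag' → type int


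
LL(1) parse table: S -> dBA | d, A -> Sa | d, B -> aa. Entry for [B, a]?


For [B, a]: 'a' ∈ FIRST(aa)
Entry: B -> aa


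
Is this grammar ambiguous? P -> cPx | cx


balanced c^n…x^n: each string has a unique parse
Unambiguous


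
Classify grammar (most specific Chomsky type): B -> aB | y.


Right-linear: every RHS is a terminal or a terminal followed by one nonterminal
Classification: Type 3 (Regular)


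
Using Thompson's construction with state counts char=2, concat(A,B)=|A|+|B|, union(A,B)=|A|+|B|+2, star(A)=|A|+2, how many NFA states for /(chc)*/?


Syntax tree has 3 char leaf(s), 0 union(s), 1 star(s)
chars contribute 3×2 = 6; each union adds +2; each star adds +2
Total: 6 + 0 + 2 = 8 states


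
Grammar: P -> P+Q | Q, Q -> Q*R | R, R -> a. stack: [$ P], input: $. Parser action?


start symbol P on stack, input exhausted
Action: accept


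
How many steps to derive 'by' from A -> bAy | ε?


Derivation: A => bAy => by
Steps: 2


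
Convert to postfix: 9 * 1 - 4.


Left to right (same or higher precedence on left)
Postfix: 9 1 * 4 -


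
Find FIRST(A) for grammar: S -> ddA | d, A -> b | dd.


Per alternative of A: FIRST(b) = {b}; FIRST(dd) = {d}
FIRST(A) = {b, d}


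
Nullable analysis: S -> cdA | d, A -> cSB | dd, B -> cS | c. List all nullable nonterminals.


A nonterminal is nullable iff some alternative derives ε (directly, or every symbol in it is nullable)
Nullable: {}


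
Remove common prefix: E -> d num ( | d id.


Common prefix: 'd'
Factored: E -> d E', E' -> num ( | id


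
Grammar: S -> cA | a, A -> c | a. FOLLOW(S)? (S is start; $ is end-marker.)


$ ∈ FOLLOW(S). For each A -> αBβ: add FIRST(β)\{ε} to FOLLOW(B); if β nullable, add FOLLOW(A).
FOLLOW(S) = {$}


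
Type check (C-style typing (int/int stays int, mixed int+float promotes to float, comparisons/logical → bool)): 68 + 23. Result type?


Operand types: int + int
Rule: mixed int/float promotes to float; int/int stays int
Result type: int


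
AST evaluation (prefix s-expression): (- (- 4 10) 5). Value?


Evaluate inner: (- 4 10) = -6
Evaluate root: (- -6 5) = -11
Result: -11


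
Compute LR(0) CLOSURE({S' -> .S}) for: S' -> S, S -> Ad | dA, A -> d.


Start: S' -> .S
For each item with dot before a nonterminal B, add B -> .γ for every B-production
Closure: [S' -> .S, S -> .Ad, S -> .dA, A -> .d]


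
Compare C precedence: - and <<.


'-' is additive (level 9); '<<' is shift (level 8)
Higher level binds tighter
'-' has higher precedence than '<<'


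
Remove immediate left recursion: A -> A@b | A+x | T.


Left-recursive alternatives: A@b, A+x; non-recursive: T
Introduce A': A -> TA', A' -> @bA' | +xA' | ε


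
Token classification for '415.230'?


Pattern: digits with a decimal point
Type: FLOAT_LITERAL


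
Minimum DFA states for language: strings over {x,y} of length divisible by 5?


Track length mod 5: states 0..4, accept at 0
Minimal DFA: 5 states


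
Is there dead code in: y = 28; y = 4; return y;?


first assignment to y is overwritten before any read
Dead: 'y = 28'


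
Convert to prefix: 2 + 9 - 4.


left-to-right (same/higher precedence on left): tree is (- (+ 2 9) 4)
Prefix: - + 2 9 4


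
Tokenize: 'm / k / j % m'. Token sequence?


Scan left to right, longest-match per lexeme
Tokens: ID(m), OP(/), ID(k), OP(/), ID(j), OP(%), ID(m)


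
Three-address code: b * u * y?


Break into single-operator statements:
t1 = b * u
t2 = t1 * y


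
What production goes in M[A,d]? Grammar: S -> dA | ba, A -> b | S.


For [A, d]: 'd' ∈ FIRST(S)
Entry: A -> S


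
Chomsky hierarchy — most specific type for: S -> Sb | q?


Left-linear: every RHS is a terminal or one nonterminal followed by a terminal
Classification: Type 3 (Regular)


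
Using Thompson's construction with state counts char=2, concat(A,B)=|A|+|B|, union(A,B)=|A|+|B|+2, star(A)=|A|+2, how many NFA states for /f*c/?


Syntax tree has 2 char leaf(s), 0 union(s), 1 star(s)
chars contribute 2×2 = 4; each union adds +2; each star adds +2
Total: 4 + 0 + 2 = 6 states


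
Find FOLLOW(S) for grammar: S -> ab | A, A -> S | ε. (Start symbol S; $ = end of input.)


$ ∈ FOLLOW(S). For each A -> αBβ: add FIRST(β)\{ε} to FOLLOW(B); if β nullable, add FOLLOW(A).
FOLLOW(S) = {$}


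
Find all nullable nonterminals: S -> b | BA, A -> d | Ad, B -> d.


A nonterminal is nullable iff some alternative derives ε (directly, or every symbol in it is nullable)
Nullable: {}


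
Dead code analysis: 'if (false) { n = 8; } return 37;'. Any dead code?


condition is constant false, so the whole block is unreachable
Dead: 'if (false) { n = 8; }'


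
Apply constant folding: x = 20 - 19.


20 - 19 = 1 at compile time
Optimized: x = 1


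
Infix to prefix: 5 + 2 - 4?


left-to-right (same/higher precedence on left): tree is (- (+ 5 2) 4)
Prefix: - + 5 2 4


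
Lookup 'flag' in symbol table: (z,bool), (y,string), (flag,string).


Lookup 'flag' → type string


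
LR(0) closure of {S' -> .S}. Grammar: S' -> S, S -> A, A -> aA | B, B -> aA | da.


Start: S' -> .S
For each item with dot before a nonterminal B, add B -> .γ for every B-production
Closure: [S' -> .S, S -> .A, A -> .aA, A -> .B, B -> .aA, B -> .da]


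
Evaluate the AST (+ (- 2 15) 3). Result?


Evaluate inner: (- 2 15) = -13
Evaluate root: (+ -13 3) = -10
Result: -10


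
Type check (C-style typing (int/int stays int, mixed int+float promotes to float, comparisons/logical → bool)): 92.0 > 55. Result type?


Operand types: float > int
Rule: comparison yields bool
Result type: bool


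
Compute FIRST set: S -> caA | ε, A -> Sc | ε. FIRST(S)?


Per alternative of S: FIRST(caA) = {c}; FIRST(ε) = {ε}
FIRST(S) = {c, ε}


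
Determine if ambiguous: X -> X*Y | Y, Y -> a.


precedence layered via separate nonterminal Y: deterministic
Unambiguous


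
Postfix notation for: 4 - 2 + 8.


Left to right (same or higher precedence on left)
Postfix: 4 2 - 8 +


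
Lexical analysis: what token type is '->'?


Pattern: operator symbol
Type: OPERATOR


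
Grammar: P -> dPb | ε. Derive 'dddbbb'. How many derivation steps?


Derivation: P => dPb => ddPbb => dddPbbb => dddbbb
Steps: 4


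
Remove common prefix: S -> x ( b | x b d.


Common prefix: 'x'
Factored: S -> x S', S' -> ( b | b d


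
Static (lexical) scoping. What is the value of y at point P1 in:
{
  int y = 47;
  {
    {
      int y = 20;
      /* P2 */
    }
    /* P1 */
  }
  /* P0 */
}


P1's block does not declare y; resolves to the enclosing declaration at depth 0
y = 47


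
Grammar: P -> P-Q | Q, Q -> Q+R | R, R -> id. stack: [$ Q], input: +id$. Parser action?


shift '+' to continue Q -> Q+R
Action: shift


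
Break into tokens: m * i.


Scan left to right, longest-match per lexeme
Tokens: ID(m), OP(*), ID(i)


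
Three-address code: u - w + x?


Break into single-operator statements:
t1 = u - w
t2 = t1 + x


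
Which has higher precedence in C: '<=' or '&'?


'<=' is relational (level 7); '&' is bitwise AND (level 5)
Higher level binds tighter
'<=' has higher precedence than '&'


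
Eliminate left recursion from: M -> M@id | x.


Left-recursive alternatives: M@id; non-recursive: x
Introduce M': M -> xM', M' -> @idM' | ε


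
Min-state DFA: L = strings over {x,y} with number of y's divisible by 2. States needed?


Track (count of y) mod 2: states 0..1, accept at 0
Minimal DFA: 2 states


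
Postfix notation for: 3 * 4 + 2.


Left to right (same or higher precedence on left)
Postfix: 3 4 * 2 +


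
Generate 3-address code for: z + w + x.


Break into single-operator statements:
t1 = z + w
t2 = t1 + x


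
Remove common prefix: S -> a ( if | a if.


Common prefix: 'a'
Factored: S -> a S', S' -> ( if | if


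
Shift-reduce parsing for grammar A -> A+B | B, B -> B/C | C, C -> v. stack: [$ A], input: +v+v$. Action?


shift '+' to continue A -> A+B
Action: shift


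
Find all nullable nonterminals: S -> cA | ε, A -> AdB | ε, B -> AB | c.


A nonterminal is nullable iff some alternative derives ε (directly, or every symbol in it is nullable)
Nullable: {A, S}


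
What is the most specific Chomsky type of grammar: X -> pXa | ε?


Single nonterminal LHS, but p^n a^n is not regular
Classification: Type 2 (Context-Free)


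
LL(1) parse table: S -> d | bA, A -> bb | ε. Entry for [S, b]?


For [S, b]: 'b' ∈ FIRST(bA)
Entry: S -> bA


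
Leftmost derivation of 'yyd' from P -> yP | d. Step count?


Derivation: P => yP => yyP => yyd
Steps: 3


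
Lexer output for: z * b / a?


Scan left to right, longest-match per lexeme
Tokens: ID(z), OP(*), ID(b), OP(/), ID(a)


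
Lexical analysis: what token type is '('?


Pattern: delimiter/punctuation
Type: PUNCTUATION


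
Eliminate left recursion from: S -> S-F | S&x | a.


Left-recursive alternatives: S-F, S&x; non-recursive: a
Introduce S': S -> aS', S' -> -FS' | &xS' | ε


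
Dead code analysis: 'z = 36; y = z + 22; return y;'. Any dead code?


z is read by y's definition; y is returned
No dead code


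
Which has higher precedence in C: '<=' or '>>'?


'>>' is shift (level 8); '<=' is relational (level 7)
Higher level binds tighter
'>>' has higher precedence than '<='


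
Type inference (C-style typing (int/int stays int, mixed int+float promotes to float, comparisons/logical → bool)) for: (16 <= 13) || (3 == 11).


Operand types: bool || bool
Rule: logical operators take bool operands and yield bool
Result type: bool


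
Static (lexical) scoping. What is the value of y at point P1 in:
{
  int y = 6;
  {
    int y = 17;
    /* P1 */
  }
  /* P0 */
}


y declared in the same block as P1
y = 17


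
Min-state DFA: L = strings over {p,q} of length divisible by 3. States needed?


Track length mod 3: states 0..2, accept at 0
Minimal DFA: 3 states


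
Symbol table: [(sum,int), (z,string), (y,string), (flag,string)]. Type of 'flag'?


Lookup 'flag' → type string


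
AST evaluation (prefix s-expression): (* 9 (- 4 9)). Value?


Evaluate inner: (- 4 9) = -5
Evaluate root: (* 9 -5) = -45
Result: -45


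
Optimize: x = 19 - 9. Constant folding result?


19 - 9 = 10 at compile time
Optimized: x = 10


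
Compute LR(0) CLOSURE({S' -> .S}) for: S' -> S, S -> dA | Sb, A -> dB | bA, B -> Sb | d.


Start: S' -> .S
For each item with dot before a nonterminal B, add B -> .γ for every B-production
Closure: [S' -> .S, S -> .dA, S -> .Sb]


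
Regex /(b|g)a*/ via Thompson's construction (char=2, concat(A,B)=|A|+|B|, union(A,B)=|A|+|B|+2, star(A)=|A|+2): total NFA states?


Syntax tree has 3 char leaf(s), 1 union(s), 1 star(s)
chars contribute 3×2 = 6; each union adds +2; each star adds +2
Total: 6 + 2 + 2 = 10 states


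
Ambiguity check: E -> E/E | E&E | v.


'v/v&v' has two parse trees (no precedence encoded between / and &)
Ambiguous


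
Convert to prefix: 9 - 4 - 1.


left-to-right (same/higher precedence on left): tree is (- (- 9 4) 1)
Prefix: - - 9 4 1


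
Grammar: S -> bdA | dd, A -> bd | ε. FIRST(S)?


Per alternative of S: FIRST(bdA) = {b}; FIRST(dd) = {d}
FIRST(S) = {b, d}


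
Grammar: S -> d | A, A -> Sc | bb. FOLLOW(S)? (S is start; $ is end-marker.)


$ ∈ FOLLOW(S). For each A -> αBβ: add FIRST(β)\{ε} to FOLLOW(B); if β nullable, add FOLLOW(A).
FOLLOW(S) = {$, c}


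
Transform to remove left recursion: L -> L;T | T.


Left-recursive alternatives: L;T; non-recursive: T
Introduce L': L -> TL', L' -> ;TL' | ε


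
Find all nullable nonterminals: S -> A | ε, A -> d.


A nonterminal is nullable iff some alternative derives ε (directly, or every symbol in it is nullable)
Nullable: {S}


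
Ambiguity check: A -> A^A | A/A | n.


'n^n/n' has two parse trees (no precedence encoded between ^ and /)
Ambiguous


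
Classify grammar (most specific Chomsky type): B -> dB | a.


Right-linear: every RHS is a terminal or a terminal followed by one nonterminal
Classification: Type 3 (Regular)


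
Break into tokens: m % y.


Scan left to right, longest-match per lexeme
Tokens: ID(m), OP(%), ID(y)


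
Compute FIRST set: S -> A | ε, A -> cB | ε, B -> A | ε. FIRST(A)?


Per alternative of A: FIRST(cB) = {c}; FIRST(ε) = {ε}
FIRST(A) = {c, ε}


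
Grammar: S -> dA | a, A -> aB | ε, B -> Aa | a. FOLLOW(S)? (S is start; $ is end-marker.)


$ ∈ FOLLOW(S). For each A -> αBβ: add FIRST(β)\{ε} to FOLLOW(B); if β nullable, add FOLLOW(A).
FOLLOW(S) = {$}


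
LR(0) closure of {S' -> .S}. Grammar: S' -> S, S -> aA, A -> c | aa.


Start: S' -> .S
For each item with dot before a nonterminal B, add B -> .γ for every B-production
Closure: [S' -> .S, S -> .aA]


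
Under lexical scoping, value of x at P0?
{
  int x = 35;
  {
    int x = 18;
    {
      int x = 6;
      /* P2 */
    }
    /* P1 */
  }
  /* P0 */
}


x declared in the same block as P0
x = 35


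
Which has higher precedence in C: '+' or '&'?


'+' is additive (level 9); '&' is bitwise AND (level 5)
Higher level binds tighter
'+' has higher precedence than '&'


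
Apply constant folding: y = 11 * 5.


11 * 5 = 55 at compile time
Optimized: y = 55


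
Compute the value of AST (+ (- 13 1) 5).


Evaluate inner: (- 13 1) = 12
Evaluate root: (+ 12 5) = 17
Result: 17


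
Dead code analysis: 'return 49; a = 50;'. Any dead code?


statement follows a return and is unreachable
Dead: 'a = 50'


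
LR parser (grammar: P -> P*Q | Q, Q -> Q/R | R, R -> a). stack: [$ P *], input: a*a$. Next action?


no handle ('P*' is not any RHS); shift 'a'
Action: shift


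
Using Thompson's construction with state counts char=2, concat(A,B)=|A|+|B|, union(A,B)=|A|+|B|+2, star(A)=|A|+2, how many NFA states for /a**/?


Syntax tree has 1 char leaf(s), 0 union(s), 2 star(s)
chars contribute 1×2 = 2; each union adds +2; each star adds +2
Total: 2 + 0 + 4 = 6 states


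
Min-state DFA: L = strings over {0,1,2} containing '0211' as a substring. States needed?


KMP-style automaton: 4 progress states + 1 absorbing accept = 5
Minimal DFA: 5 states


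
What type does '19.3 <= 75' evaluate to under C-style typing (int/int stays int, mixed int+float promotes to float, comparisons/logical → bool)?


Operand types: float <= int
Rule: comparison yields bool
Result type: bool


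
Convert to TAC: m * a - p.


Break into single-operator statements:
t1 = m * a
t2 = t1 - p


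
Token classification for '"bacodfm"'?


Pattern: double-quoted sequence
Type: STRING_LITERAL


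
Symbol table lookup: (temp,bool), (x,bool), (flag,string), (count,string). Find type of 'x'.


Lookup 'x' → type bool


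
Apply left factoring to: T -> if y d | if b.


Common prefix: 'if'
Factored: T -> if T', T' -> y d | b


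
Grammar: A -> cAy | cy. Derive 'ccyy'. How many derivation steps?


Derivation: A => cAy => ccyy
Steps: 2


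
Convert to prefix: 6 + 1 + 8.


left-to-right (same/higher precedence on left): tree is (+ (+ 6 1) 8)
Prefix: + + 6 1 8


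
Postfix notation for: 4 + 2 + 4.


Left to right (same or higher precedence on left)
Postfix: 4 2 + 4 +


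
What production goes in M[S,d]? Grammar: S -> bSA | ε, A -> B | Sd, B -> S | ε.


For [S, d]: ε is nullable and 'd' ∈ FOLLOW(S)
Entry: S -> ε


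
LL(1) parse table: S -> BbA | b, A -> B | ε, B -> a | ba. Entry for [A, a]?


For [A, a]: 'a' ∈ FIRST(B)
Entry: A -> B


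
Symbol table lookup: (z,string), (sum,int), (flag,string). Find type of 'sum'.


Lookup 'sum' → type int


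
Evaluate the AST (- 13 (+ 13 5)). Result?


Evaluate inner: (+ 13 5) = 18
Evaluate root: (- 13 18) = -5
Result: -5


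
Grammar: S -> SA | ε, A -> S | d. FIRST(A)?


Per alternative of A: FIRST(S) = {d, ε}; FIRST(d) = {d}
FIRST(A) = {d, ε}


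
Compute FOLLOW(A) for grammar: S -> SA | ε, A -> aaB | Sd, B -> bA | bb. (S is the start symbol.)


$ ∈ FOLLOW(S). For each A -> αBβ: add FIRST(β)\{ε} to FOLLOW(B); if β nullable, add FOLLOW(A).
FOLLOW(A) = {$, a, d}


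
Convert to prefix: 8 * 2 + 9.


left-to-right (same/higher precedence on left): tree is (+ (* 8 2) 9)
Prefix: + * 8 2 9


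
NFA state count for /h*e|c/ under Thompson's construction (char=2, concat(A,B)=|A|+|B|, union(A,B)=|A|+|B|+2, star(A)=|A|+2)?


Syntax tree has 3 char leaf(s), 1 union(s), 1 star(s)
chars contribute 3×2 = 6; each union adds +2; each star adds +2
Total: 6 + 2 + 2 = 10 states


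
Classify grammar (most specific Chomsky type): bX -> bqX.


LHS has context (more than one symbol) and |LHS| ≤ |RHS|
Classification: Type 1 (Context-Sensitive)


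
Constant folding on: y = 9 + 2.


9 + 2 = 11 at compile time
Optimized: y = 11


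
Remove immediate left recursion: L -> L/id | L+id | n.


Left-recursive alternatives: L/id, L+id; non-recursive: n
Introduce L': L -> nL', L' -> /idL' | +idL' | ε


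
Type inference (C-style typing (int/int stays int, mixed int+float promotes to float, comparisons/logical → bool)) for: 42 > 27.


Operand types: int > int
Rule: comparison yields bool
Result type: bool


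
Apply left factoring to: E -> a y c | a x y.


Common prefix: 'a'
Factored: E -> a E', E' -> y c | x y


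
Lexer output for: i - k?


Scan left to right, longest-match per lexeme
Tokens: ID(i), OP(-), ID(k)


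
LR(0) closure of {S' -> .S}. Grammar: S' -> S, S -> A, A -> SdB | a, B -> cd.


Start: S' -> .S
For each item with dot before a nonterminal B, add B -> .γ for every B-production
Closure: [S' -> .S, S -> .A, A -> .SdB, A -> .a]


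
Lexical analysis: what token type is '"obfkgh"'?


Pattern: double-quoted sequence
Type: STRING_LITERAL


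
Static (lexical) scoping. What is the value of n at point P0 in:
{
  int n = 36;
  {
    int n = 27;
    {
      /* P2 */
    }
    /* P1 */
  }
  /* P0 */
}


n declared in the same block as P0
n = 36


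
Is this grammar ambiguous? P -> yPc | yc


balanced y^n…c^n: each string has a unique parse
Unambiguous


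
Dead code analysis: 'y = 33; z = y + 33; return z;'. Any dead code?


y is read by z's definition; z is returned
No dead code


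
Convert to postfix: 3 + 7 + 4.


Left to right (same or higher precedence on left)
Postfix: 3 7 + 4 +


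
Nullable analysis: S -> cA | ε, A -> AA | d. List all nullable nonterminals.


A nonterminal is nullable iff some alternative derives ε (directly, or every symbol in it is nullable)
Nullable: {S}


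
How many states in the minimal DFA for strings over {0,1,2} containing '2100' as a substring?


KMP-style automaton: 4 progress states + 1 absorbing accept = 5
Minimal DFA: 5 states


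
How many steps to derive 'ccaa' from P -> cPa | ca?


Derivation: P => cPa => ccaa
Steps: 2


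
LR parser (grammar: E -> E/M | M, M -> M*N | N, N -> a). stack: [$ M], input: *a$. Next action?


shift '*' to continue M -> M*N
Action: shift


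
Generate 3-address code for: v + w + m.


Break into single-operator statements:
t1 = v + w
t2 = t1 + m


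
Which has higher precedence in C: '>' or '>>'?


'>>' is shift (level 8); '>' is relational (level 7)
Higher level binds tighter
'>>' has higher precedence than '>'


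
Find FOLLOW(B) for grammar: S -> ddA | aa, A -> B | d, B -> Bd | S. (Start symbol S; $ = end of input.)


$ ∈ FOLLOW(S). For each A -> αBβ: add FIRST(β)\{ε} to FOLLOW(B); if β nullable, add FOLLOW(A).
FOLLOW(B) = {$, d}


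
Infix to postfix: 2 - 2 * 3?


* has higher precedence, evaluate 2*3 first
Postfix: 2 2 3 * -


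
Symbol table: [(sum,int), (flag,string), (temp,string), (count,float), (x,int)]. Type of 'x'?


Lookup 'x' → type int


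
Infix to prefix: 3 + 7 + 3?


left-to-right (same/higher precedence on left): tree is (+ (+ 3 7) 3)
Prefix: + + 3 7 3


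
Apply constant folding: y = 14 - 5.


14 - 5 = 9 at compile time
Optimized: y = 9


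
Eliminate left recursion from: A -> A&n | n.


Left-recursive alternatives: A&n; non-recursive: n
Introduce A': A -> nA', A' -> &nA' | ε


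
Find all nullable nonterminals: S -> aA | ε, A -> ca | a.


A nonterminal is nullable iff some alternative derives ε (directly, or every symbol in it is nullable)
Nullable: {S}


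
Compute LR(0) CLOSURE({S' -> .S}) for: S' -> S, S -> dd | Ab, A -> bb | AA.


Start: S' -> .S
For each item with dot before a nonterminal B, add B -> .γ for every B-production
Closure: [S' -> .S, S -> .dd, S -> .Ab, A -> .bb, A -> .AA]


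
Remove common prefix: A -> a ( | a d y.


Common prefix: 'a'
Factored: A -> a A', A' -> ( | d y


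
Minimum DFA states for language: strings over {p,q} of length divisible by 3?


Track length mod 3: states 0..2, accept at 0
Minimal DFA: 3 states


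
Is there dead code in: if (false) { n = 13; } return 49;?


condition is constant false, so the whole block is unreachable
Dead: 'if (false) { n = 13; }'


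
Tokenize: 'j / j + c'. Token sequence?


Scan left to right, longest-match per lexeme
Tokens: ID(j), OP(/), ID(j), OP(+), ID(c)


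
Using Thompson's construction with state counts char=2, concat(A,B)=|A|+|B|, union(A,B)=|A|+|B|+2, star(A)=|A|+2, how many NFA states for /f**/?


Syntax tree has 1 char leaf(s), 0 union(s), 2 star(s)
chars contribute 1×2 = 2; each union adds +2; each star adds +2
Total: 2 + 0 + 4 = 6 states


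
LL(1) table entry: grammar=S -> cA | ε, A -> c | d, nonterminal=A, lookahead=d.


For [A, d]: 'd' ∈ FIRST(d)
Entry: A -> d


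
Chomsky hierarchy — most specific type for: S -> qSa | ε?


Single nonterminal LHS, but q^n a^n is not regular
Classification: Type 2 (Context-Free)


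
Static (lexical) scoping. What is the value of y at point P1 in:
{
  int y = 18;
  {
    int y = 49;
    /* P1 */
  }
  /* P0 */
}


y declared in the same block as P1
y = 49


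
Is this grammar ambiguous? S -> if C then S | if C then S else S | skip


dangling else: 'if C then if C then skip else skip' parses two ways
Ambiguous


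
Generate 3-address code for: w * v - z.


Break into single-operator statements:
t1 = w * v
t2 = t1 - z


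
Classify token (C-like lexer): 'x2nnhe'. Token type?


Pattern: letter/underscore followed by alphanumerics, not a keyword
Type: IDENTIFIER


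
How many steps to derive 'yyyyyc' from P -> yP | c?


Derivation: P => yP => yyP => yyyP => yyyyP => yyyyyP => yyyyyc
Steps: 6


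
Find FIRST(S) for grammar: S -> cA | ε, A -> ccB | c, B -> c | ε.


Per alternative of S: FIRST(cA) = {c}; FIRST(ε) = {ε}
FIRST(S) = {c, ε}


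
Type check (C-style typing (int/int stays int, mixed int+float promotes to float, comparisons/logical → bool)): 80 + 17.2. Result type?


Operand types: int + float
Rule: mixed int/float promotes to float; int/int stays int
Result type: float


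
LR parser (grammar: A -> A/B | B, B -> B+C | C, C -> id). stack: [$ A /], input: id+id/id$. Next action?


no handle ('A/' is not any RHS); shift 'id'
Action: shift


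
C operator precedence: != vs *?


'*' is multiplicative (level 10); '!=' is equality (level 6)
Higher level binds tighter
'*' has higher precedence than '!='


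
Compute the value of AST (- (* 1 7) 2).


Evaluate inner: (* 1 7) = 7
Evaluate root: (- 7 2) = 5
Result: 5


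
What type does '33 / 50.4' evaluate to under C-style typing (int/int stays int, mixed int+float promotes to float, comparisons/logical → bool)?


Operand types: int / float
Rule: mixed int/float promotes to float; int/int stays int
Result type: float


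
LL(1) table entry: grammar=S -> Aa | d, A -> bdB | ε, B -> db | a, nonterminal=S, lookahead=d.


For [S, d]: 'd' ∈ FIRST(d)
Entry: S -> d


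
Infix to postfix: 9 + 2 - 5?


Left to right (same or higher precedence on left)
Postfix: 9 2 + 5 -


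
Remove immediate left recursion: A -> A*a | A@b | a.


Left-recursive alternatives: A*a, A@b; non-recursive: a
Introduce A': A -> aA', A' -> *aA' | @bA' | ε


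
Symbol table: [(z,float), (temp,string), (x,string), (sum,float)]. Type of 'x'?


Lookup 'x' → type string


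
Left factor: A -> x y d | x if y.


Common prefix: 'x'
Factored: A -> x A', A' -> y d | if y


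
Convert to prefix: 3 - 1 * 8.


'*' binds tighter: tree is (- 3 (* 1 8))
Prefix: - 3 * 1 8


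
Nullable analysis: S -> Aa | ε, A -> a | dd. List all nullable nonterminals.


A nonterminal is nullable iff some alternative derives ε (directly, or every symbol in it is nullable)
Nullable: {S}


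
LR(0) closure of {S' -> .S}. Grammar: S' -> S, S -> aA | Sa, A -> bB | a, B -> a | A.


Start: S' -> .S
For each item with dot before a nonterminal B, add B -> .γ for every B-production
Closure: [S' -> .S, S -> .aA, S -> .Sa]


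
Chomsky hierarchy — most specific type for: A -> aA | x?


Right-linear: every RHS is a terminal or a terminal followed by one nonterminal
Classification: Type 3 (Regular)


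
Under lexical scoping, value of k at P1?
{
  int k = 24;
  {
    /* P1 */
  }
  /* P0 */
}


P1's block does not declare k; resolves to the enclosing declaration at depth 0
k = 24


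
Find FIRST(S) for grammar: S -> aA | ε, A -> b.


Per alternative of S: FIRST(aA) = {a}; FIRST(ε) = {ε}
FIRST(S) = {a, ε}


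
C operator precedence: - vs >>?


'-' is additive (level 9); '>>' is shift (level 8)
Higher level binds tighter
'-' has higher precedence than '>>'


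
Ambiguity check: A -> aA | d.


right-linear, alternatives start with distinct terminals 'a' vs 'd': unique leftmost derivation
Unambiguous


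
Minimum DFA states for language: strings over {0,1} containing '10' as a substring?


KMP-style automaton: 2 progress states + 1 absorbing accept = 3
Minimal DFA: 3 states


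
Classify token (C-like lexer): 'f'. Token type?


Pattern: letter/underscore followed by alphanumerics, not a keyword
Type: IDENTIFIER


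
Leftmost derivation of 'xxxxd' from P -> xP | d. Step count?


Derivation: P => xP => xxP => xxxP => xxxxP => xxxxd
Steps: 5


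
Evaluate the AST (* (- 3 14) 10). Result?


Evaluate inner: (- 3 14) = -11
Evaluate root: (* -11 10) = -110
Result: -110


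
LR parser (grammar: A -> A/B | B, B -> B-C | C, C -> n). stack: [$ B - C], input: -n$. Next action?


handle 'B-C' on top
Action: reduce (B -> B-C)


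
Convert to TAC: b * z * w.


Break into single-operator statements:
t1 = b * z
t2 = t1 * w


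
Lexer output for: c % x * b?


Scan left to right, longest-match per lexeme
Tokens: ID(c), OP(%), ID(x), OP(*), ID(b)


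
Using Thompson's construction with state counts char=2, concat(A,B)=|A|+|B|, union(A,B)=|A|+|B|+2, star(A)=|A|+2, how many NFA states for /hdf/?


Syntax tree has 3 char leaf(s), 0 union(s), 0 star(s)
chars contribute 3×2 = 6; each union adds +2; each star adds +2
Total: 6 + 0 + 0 = 6 states


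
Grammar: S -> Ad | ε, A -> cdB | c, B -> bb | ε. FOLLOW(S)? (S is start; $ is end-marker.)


$ ∈ FOLLOW(S). For each A -> αBβ: add FIRST(β)\{ε} to FOLLOW(B); if β nullable, add FOLLOW(A).
FOLLOW(S) = {$}


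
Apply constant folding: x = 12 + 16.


12 + 16 = 28 at compile time
Optimized: x = 28


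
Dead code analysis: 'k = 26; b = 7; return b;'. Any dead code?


k is assigned but never read
Dead: 'k = 26'


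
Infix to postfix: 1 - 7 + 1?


Left to right (same or higher precedence on left)
Postfix: 1 7 - 1 +


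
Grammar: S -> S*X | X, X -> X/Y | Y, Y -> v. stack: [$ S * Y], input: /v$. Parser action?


'Y' (not preceded by X/) is the handle for X -> Y
Action: reduce (X -> Y)


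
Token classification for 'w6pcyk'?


Pattern: letter/underscore followed by alphanumerics, not a keyword
Type: IDENTIFIER


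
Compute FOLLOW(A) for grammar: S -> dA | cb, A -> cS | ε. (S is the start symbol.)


$ ∈ FOLLOW(S). For each A -> αBβ: add FIRST(β)\{ε} to FOLLOW(B); if β nullable, add FOLLOW(A).
FOLLOW(A) = {$}


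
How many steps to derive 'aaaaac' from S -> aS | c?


Derivation: S => aS => aaS => aaaS => aaaaS => aaaaaS => aaaaac
Steps: 6


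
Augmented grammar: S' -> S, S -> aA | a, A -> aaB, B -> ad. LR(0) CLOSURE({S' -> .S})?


Start: S' -> .S
For each item with dot before a nonterminal B, add B -> .γ for every B-production
Closure: [S' -> .S, S -> .aA, S -> .a]


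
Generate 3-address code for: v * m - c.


Break into single-operator statements:
t1 = v * m
t2 = t1 - c


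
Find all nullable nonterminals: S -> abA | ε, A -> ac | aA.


A nonterminal is nullable iff some alternative derives ε (directly, or every symbol in it is nullable)
Nullable: {S}


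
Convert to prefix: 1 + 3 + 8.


left-to-right (same/higher precedence on left): tree is (+ (+ 1 3) 8)
Prefix: + + 1 3 8


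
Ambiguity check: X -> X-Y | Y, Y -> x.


precedence layered via separate nonterminal Y: deterministic
Unambiguous


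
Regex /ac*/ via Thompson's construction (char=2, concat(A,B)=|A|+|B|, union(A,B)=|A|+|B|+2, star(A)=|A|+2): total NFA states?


Syntax tree has 2 char leaf(s), 0 union(s), 1 star(s)
chars contribute 2×2 = 4; each union adds +2; each star adds +2
Total: 4 + 0 + 2 = 6 states


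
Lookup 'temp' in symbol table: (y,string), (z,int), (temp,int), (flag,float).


Lookup 'temp' → type int


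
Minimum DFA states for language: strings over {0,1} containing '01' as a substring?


KMP-style automaton: 2 progress states + 1 absorbing accept = 3
Minimal DFA: 3 states


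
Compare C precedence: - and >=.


'-' is additive (level 9); '>=' is relational (level 7)
Higher level binds tighter
'-' has higher precedence than '>='


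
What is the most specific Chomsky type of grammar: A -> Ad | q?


Left-linear: every RHS is a terminal or one nonterminal followed by a terminal
Classification: Type 3 (Regular)


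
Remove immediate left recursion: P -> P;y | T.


Left-recursive alternatives: P;y; non-recursive: T
Introduce P': P -> TP', P' -> ;yP' | ε


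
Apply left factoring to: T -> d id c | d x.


Common prefix: 'd'
Factored: T -> d T', T' -> id c | x


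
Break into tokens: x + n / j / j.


Scan left to right, longest-match per lexeme
Tokens: ID(x), OP(+), ID(n), OP(/), ID(j), OP(/), ID(j)


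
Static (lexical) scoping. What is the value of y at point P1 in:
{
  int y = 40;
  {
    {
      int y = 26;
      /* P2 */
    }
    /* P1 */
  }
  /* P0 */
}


P1's block does not declare y; resolves to the enclosing declaration at depth 0
y = 40


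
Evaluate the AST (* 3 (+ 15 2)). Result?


Evaluate inner: (+ 15 2) = 17
Evaluate root: (* 3 17) = 51
Result: 51


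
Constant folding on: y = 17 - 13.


17 - 13 = 4 at compile time
Optimized: y = 4


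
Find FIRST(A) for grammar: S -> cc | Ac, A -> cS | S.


Per alternative of A: FIRST(cS) = {c}; FIRST(S) = {c}
FIRST(A) = {c}


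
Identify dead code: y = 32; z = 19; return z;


y is assigned but never read
Dead: 'y = 32'


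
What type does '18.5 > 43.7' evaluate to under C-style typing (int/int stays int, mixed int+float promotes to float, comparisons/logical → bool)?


Operand types: float > float
Rule: comparison yields bool
Result type: bool


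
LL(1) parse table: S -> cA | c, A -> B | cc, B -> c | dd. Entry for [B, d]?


For [B, d]: 'd' ∈ FIRST(dd)
Entry: B -> dd


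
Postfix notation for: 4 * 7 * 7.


Left to right (same or higher precedence on left)
Postfix: 4 7 * 7 *


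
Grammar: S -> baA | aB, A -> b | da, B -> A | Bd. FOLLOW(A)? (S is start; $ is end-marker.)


$ ∈ FOLLOW(S). For each A -> αBβ: add FIRST(β)\{ε} to FOLLOW(B); if β nullable, add FOLLOW(A).
FOLLOW(A) = {$, d}


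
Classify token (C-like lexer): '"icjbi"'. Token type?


Pattern: double-quoted sequence
Type: STRING_LITERAL


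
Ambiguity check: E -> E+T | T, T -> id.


precedence layered via separate nonterminal T: deterministic
Unambiguous


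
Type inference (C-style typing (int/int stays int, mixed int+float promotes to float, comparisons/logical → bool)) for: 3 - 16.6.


Operand types: int - float
Rule: mixed int/float promotes to float; int/int stays int
Result type: float


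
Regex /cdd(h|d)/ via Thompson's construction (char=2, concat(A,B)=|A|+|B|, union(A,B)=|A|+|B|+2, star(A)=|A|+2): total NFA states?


Syntax tree has 5 char leaf(s), 1 union(s), 0 star(s)
chars contribute 5×2 = 10; each union adds +2; each star adds +2
Total: 10 + 2 + 0 = 12 states
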